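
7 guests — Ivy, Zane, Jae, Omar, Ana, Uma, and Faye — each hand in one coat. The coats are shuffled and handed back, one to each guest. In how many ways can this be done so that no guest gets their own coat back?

1854

This is the derangement count D_7: permutations of 7 items with no fixed point.
By inclusion–exclusion this is Σ_{j=0}^{7} (−1)^j C(7,j)·(7−j)!.
Computing: 5040 − 5040 + 2520 − 840 + 210 − 42 + 7 − 1 = 1854.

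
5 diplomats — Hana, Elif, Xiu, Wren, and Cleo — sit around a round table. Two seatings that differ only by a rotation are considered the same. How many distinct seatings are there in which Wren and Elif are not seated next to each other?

12

Without the restriction there are (4)! = 24 seatings.
Seatings with Wren beside Elif: treat them as a block with 2 internal orders, giving 2 × (3)! = 12.
Subtracting, 24 − 12 = 12.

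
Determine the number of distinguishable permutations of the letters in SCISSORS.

1680

SCISSORS has 8 letters with S appearing 4 times.
Dividing 8! = 40320 by 4! = 24 for the repeated letters gives 1680.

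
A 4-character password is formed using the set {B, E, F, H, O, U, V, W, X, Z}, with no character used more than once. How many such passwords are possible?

5040

Choose and order 4 of the 10 symbols: the first character has 10 options, the next 9, then 8, 7.
That product is 10 × 9 × 8 × 7 = 5040.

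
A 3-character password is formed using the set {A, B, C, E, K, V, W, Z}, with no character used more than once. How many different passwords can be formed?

336

With no repetition, fill the 3 characters in order: 8 choices, then 7, down to 6.
8 × 7 × 6 = 336.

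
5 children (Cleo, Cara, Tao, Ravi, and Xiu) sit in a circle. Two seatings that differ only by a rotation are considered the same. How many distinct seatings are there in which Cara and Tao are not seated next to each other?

Without the restriction there are (4)! = 24 seatings.
Seatings with Cara beside Tao: treat them as a block with 2 internal orders, giving 2 × (3)! = 12.
Subtracting, 24 − 12 = 12.

12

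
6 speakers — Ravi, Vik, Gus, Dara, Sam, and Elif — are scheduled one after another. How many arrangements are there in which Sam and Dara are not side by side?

480

Of the 6! = 720 arrangements, those with Sam and Dara adjacent number 2 × 5! = 240 (treat the pair as a block with 2 internal orders).
So 720 − 240 = 480 arrangements keep them apart.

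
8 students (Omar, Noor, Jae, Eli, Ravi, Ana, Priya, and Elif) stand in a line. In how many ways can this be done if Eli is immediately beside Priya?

Treat {Eli, Priya} as a single unit. There are 7 units to order, and the pair itself can be ordered 2 ways.
So the count is 2·(7)! = 10080.

10080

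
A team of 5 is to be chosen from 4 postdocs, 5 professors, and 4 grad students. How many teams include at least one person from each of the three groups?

980

Unrestricted: C(13,5) = 1287 ways to pick any 5 of the 13.
Subtract selections that omit an entire group: no postdocs → C(9,5) = 126; no professors → C(8,5) = 56; no grad students → C(9,5) = 126.
Add back selections omitting two groups (i.e. drawn from a single group): C(4,5) + C(5,5) + C(4,5) = 1.
By inclusion–exclusion: 1287 − 308 + 1 = 980.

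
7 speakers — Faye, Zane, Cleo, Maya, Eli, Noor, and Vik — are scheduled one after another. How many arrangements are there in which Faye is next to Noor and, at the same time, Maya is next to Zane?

Treat {Faye,Noor} as one block (2 orders) and {Maya,Zane} as another (2 orders).
That leaves 5 units to arrange: 2 × 2 × 5! = 4 × 120 = 480.

480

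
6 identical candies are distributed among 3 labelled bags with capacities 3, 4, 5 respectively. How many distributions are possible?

Ignoring the caps, the number of non-negative solutions to x_1+…+x_3 = 6 is C(8,2) = 28.
Subtract solutions that violate a single cap (substitute x_i' = x_i − (cap_i+1)): x_1 ≥ 4 gives C(4,2) = 6; x_2 ≥ 5 gives C(3,2) = 3; x_3 ≥ 6 gives C(2,2) = 1. Together 10.
No two caps can be exceeded simultaneously, so the pair terms are all 0.
By inclusion–exclusion the count is 28 − 10 + 0 = 18.

18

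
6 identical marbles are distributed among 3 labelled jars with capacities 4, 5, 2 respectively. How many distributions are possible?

Without the upper bounds there are C(8,2) = 28 ways to split 6 among 3 jars.
Subtract solutions that violate a single cap (substitute x_i' = x_i − (cap_i+1)): x_1 ≥ 5 gives C(3,2) = 3; x_2 ≥ 6 gives C(2,2) = 1; x_3 ≥ 3 gives C(5,2) = 10. Together 14.
No two caps can be exceeded simultaneously, so the pair terms are all 0.
By inclusion–exclusion the count is 28 − 14 + 0 = 14.

14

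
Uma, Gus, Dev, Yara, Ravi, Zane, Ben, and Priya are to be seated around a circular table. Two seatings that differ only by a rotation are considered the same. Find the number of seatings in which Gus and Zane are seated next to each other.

1440

Treat {Gus, Zane} as one unit (2 internal orders) and seat the resulting 7 units around the table: (6)! circular arrangements.
So 2 × (6)! = 2 × 720 = 1440.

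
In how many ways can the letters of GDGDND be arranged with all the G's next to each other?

Treat the 2 copies of G as a single block. The multiset to arrange is then {GG, D, D, D, N}, 5 items in all.
That gives (5)!/(3!) = 20 arrangements.

20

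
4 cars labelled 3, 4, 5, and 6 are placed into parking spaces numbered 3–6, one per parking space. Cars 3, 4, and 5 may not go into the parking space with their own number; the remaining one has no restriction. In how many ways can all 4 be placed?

11

Let Aᵢ (for i ∈ {3, 4, 5}) be the placements that put car i in its forbidden parking space. Any j of these fix j positions, leaving (4−j)! ways to fill the rest, and there are C(3,j) ways to pick which j.
By inclusion–exclusion, the number of valid placements is Σ_{j=0}^{3} (−1)^j C(3,j)·(4−j)!.
Computing: 24 − 18 + 6 − 1 = 11.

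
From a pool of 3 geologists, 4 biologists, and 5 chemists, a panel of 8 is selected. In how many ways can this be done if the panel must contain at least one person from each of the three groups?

Unrestricted: C(12,8) = 495 ways to pick any 8 of the 12.
Subtract selections that omit an entire group: no geologists → C(9,8) = 9; no biologists → C(8,8) = 1; no chemists → C(7,8) = 0.
Add back selections omitting two groups (i.e. drawn from a single group): C(3,8) + C(4,8) + C(5,8) = 0.
By inclusion–exclusion: 495 − 10 + 0 = 485.

485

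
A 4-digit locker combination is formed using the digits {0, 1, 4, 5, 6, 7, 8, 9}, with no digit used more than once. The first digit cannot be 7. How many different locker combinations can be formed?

1470

The first digit has 8−1 = 7 choices (anything except 7).
The remaining 3 digits are filled from the other 7 symbols without repetition: 7 × 6 × 5 = 210.
Total: 7 × 210 = 1470.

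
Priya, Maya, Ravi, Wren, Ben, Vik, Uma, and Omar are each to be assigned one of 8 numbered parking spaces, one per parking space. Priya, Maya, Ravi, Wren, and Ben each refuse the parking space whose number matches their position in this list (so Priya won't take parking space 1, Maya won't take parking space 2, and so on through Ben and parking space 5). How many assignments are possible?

21234

Let Aᵢ (for 1 ≤ i ≤ 5) be the placements that put person i in their forbidden parking space. Any j of these fix j positions, leaving (8−j)! ways to fill the rest, and there are C(5,j) ways to pick which j.
By inclusion–exclusion, the number of valid placements is Σ_{j=0}^{5} (−1)^j C(5,j)·(8−j)!.
Computing: 40320 − 25200 + 7200 − 1200 + 120 − 6 = 21234.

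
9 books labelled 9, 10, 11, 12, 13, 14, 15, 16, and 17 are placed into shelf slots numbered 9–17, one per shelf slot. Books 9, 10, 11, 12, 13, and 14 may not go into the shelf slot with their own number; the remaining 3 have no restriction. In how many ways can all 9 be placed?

183822

Let Aᵢ (for 9 ≤ i ≤ 14) be the placements that put book i in its forbidden shelf slot. Any j of these fix j positions, leaving (9−j)! ways to fill the rest, and there are C(6,j) ways to pick which j.
By inclusion–exclusion, the number of valid placements is Σ_{j=0}^{6} (−1)^j C(6,j)·(9−j)!.
Computing: 362880 − 241920 + 75600 − 14400 + 1800 − 144 + 6 = 183822.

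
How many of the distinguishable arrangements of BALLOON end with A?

180

With the last slot taken by A, it remains to arrange the other 6 letters (BLLOON).
Those 6 letters have L appearing twice and O appearing twice, giving (6)!/(2!·2!) = 180.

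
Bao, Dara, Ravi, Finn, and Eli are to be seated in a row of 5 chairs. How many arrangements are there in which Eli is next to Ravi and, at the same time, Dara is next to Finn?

24

Treat {Eli,Ravi} as one block (2 orders) and {Dara,Finn} as another (2 orders).
That leaves 3 units to arrange: 2 × 2 × 3! = 4 × 6 = 24.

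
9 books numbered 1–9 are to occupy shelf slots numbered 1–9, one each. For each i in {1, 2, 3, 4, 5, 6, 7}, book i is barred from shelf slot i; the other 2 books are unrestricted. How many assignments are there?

165016

Let Aᵢ (for 1 ≤ i ≤ 7) be the placements that put book i in its forbidden shelf slot. Any j of these fix j positions, leaving (9−j)! ways to fill the rest, and there are C(7,j) ways to pick which j.
By inclusion–exclusion, the number of valid placements is Σ_{j=0}^{7} (−1)^j C(7,j)·(9−j)!.
Computing: 362880 − 282240 + 105840 − 25200 + 4200 − 504 + 42 − 2 = 165016.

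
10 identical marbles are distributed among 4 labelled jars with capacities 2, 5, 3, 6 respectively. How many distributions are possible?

53

Without the upper bounds there are C(13,3) = 286 ways to split 10 among 4 jars.
Subtract solutions that violate a single cap (substitute x_i' = x_i − (cap_i+1)): x_1 ≥ 3 gives C(10,3) = 120; x_2 ≥ 6 gives C(7,3) = 35; x_3 ≥ 4 gives C(9,3) = 84; x_4 ≥ 7 gives C(6,3) = 20. Together 259.
Add back pairs where two caps are both exceeded: 4 + 20 + 1 + 1 + 0 + 0 = 26.
By inclusion–exclusion the count is 286 − 259 + 26 = 53.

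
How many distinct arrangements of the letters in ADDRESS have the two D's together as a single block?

360

Treat the 2 copies of D as a single block. The multiset to arrange is then {DD, A, E, R, S, S}, 6 items in all.
That gives (6)!/(2!) = 360 arrangements.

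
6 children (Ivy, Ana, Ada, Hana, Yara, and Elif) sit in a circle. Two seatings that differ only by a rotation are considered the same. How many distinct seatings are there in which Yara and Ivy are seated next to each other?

48

Glue Yara and Ivy into a block (2 internal orders). Seating 5 units around a circle gives (4)! arrangements.
So 2 × (4)! = 2 × 24 = 48.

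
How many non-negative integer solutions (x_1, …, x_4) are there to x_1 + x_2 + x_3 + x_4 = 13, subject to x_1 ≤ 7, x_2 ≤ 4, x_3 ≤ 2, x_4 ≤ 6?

60

Ignoring the caps, the number of non-negative solutions to x_1+…+x_4 = 13 is C(16,3) = 560.
Subtract solutions that violate a single cap (substitute x_i' = x_i − (cap_i+1)): x_1 ≥ 8 gives C(8,3) = 56; x_2 ≥ 5 gives C(11,3) = 165; x_3 ≥ 3 gives C(13,3) = 286; x_4 ≥ 7 gives C(9,3) = 84. Together 591.
Add back pairs where two caps are both exceeded: 1 + 10 + 0 + 56 + 4 + 20 = 91.
By inclusion–exclusion the count is 560 − 591 + 91 = 60.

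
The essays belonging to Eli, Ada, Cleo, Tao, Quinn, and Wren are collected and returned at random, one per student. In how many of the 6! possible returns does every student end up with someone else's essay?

Count assignments avoiding every fixed point. For any j of the 6 students fixed to their own essay, the other 6−j can be arranged in (6−j)! ways.
By inclusion–exclusion this is Σ_{j=0}^{6} (−1)^j C(6,j)·(6−j)!.
Computing: 720 − 720 + 360 − 120 + 30 − 6 + 1 = 265.

265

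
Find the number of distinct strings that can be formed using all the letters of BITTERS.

Letter multiplicities in BITTERS: B×1, E×1, I×1, R×1, S×1, T×2.
Dividing 7! = 5040 by 2! = 2 for the repeated letters gives 2520.

2520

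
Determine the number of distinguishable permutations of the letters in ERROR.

20

Letter multiplicities in ERROR: E×1, O×1, R×3.
So there are 5! / (3!) = 20 distinguishable arrangements.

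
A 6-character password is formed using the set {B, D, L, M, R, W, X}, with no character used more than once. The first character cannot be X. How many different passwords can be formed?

4320

The first character has 7−1 = 6 choices (anything except X).
The remaining 5 characters are filled from the other 6 symbols without repetition: 6 × 5 × 4 × 3 × 2 = 720.
Total: 6 × 720 = 4320.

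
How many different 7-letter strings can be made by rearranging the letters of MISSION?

Letter multiplicities in MISSION: I×2, M×1, N×1, O×1, S×2.
So there are 7! / (2!·2!) = 1260 distinguishable arrangements.

1260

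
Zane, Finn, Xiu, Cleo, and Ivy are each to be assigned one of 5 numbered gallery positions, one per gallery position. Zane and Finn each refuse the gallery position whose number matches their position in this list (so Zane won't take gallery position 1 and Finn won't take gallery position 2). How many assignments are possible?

78

Let Aᵢ (for i ∈ {1, 2}) be the placements that put person i in their forbidden gallery position. Any j of these fix j positions, leaving (5−j)! ways to fill the rest, and there are C(2,j) ways to pick which j.
By inclusion–exclusion, the number of valid placements is Σ_{j=0}^{2} (−1)^j C(2,j)·(5−j)!.
Computing: 120 − 48 + 6 = 78.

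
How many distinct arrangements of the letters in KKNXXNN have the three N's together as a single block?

Treat the 3 copies of N as a single block. The multiset to arrange is then {NNN, K, K, X, X}, 5 items in all.
That gives (5)!/(2!·2!) = 30 arrangements.

30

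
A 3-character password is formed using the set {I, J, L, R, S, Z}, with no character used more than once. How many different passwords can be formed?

Choose and order 3 of the 6 symbols: the first character has 6 options, the next 5, then 4.
6 × 5 × 4 = 120.

120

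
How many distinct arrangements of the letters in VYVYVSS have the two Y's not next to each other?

150

Total arrangements of VYVYVSS: 7!/(3!·2!·2!) = 210.
Arrangements with the Y's together: treat YY as one letter, giving (6)!/(3!·2!) = 60.
Subtracting, 210 − 60 = 150 arrangements keep the Y's apart.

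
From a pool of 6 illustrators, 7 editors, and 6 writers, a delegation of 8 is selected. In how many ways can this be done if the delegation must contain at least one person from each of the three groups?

72513

Total 8-person selections from all 19: C(19,8) = 75582.
Subtract selections that omit an entire group: no illustrators → C(13,8) = 1287; no editors → C(12,8) = 495; no writers → C(13,8) = 1287.
Add back selections omitting two groups (i.e. drawn from a single group): C(6,8) + C(7,8) + C(6,8) = 0.
By inclusion–exclusion: 75582 − 3069 + 0 = 72513.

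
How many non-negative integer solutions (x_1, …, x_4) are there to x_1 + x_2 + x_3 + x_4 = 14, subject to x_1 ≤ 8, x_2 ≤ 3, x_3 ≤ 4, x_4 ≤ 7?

109

By stars and bars, unrestricted non-negative solutions to x_1+…+x_4 = 14 number C(14+3,3) = 680.
Subtract solutions that violate a single cap (substitute x_i' = x_i − (cap_i+1)): x_1 ≥ 9 gives C(8,3) = 56; x_2 ≥ 4 gives C(13,3) = 286; x_3 ≥ 5 gives C(12,3) = 220; x_4 ≥ 8 gives C(9,3) = 84. Together 646.
Add back pairs where two caps are both exceeded: 4 + 1 + 0 + 56 + 10 + 4 = 75.
By inclusion–exclusion the count is 680 − 646 + 75 = 109.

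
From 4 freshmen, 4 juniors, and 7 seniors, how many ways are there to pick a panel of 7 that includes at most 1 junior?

2178

Split by how many juniors are chosen (0 through 1).
Sum: C(4,0)·C(11,7) + C(4,1)·C(11,6) = 330 + 1848 = 2178.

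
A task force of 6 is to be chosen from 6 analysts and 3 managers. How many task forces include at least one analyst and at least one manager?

Total 6-person selections from all 9: C(9,6) = 84.
Subtract selections that omit an entire group: no analysts → C(3,6) = 0; no managers → C(6,6) = 1.
Both groups omitted at once is impossible, so 84 − 1 = 83.

83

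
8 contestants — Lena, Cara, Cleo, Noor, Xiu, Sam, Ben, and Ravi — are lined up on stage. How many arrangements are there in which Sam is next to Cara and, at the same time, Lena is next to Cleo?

2880

Treat {Sam,Cara} as one block (2 orders) and {Lena,Cleo} as another (2 orders).
That leaves 6 units to arrange: 2 × 2 × 6! = 4 × 720 = 2880.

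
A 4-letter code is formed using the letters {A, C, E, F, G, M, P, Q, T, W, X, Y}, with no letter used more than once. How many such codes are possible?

This is a permutation of 4 out of 12: P(12,4) = 12!/8!.
That product is 12 × 11 × 10 × 9 = 11880.

11880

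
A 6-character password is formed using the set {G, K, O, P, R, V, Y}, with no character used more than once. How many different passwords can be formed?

With no repetition, fill the 6 characters in order: 7 choices, then 6, down to 2.
7 × 6 × 5 × 4 × 3 × 2 = 5040.

5040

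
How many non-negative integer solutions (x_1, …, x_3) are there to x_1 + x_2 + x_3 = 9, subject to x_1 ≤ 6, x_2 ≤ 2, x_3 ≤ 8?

Ignoring the caps, the number of non-negative solutions to x_1+…+x_3 = 9 is C(11,2) = 55.
Subtract solutions that violate a single cap (substitute x_i' = x_i − (cap_i+1)): x_1 ≥ 7 gives C(4,2) = 6; x_2 ≥ 3 gives C(8,2) = 28; x_3 ≥ 9 gives C(2,2) = 1. Together 35.
No two caps can be exceeded simultaneously, so the pair terms are all 0.
By inclusion–exclusion the count is 55 − 35 + 0 = 20.

20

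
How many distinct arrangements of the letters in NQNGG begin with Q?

Fix Q in the first position and arrange the remaining 4 letters.
Those 4 letters have G appearing twice and N appearing twice, giving (4)!/(2!·2!) = 6.

6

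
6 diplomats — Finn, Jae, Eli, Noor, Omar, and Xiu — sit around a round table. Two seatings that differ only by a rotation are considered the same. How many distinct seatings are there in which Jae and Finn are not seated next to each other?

Without the restriction there are (5)! = 120 seatings.
Seatings with Jae beside Finn: treat them as a block with 2 internal orders, giving 2 × (4)! = 48.
Subtracting, 120 − 48 = 72.

72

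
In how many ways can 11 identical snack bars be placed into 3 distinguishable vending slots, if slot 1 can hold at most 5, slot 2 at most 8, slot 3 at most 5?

Without the upper bounds there are C(13,2) = 78 ways to split 11 among 3 vending slots.
Subtract solutions that violate a single cap (substitute x_i' = x_i − (cap_i+1)): x_1 ≥ 6 gives C(7,2) = 21; x_2 ≥ 9 gives C(4,2) = 6; x_3 ≥ 6 gives C(7,2) = 21. Together 48.
No two caps can be exceeded simultaneously, so the pair terms are all 0.
By inclusion–exclusion the count is 78 − 48 + 0 = 30.

30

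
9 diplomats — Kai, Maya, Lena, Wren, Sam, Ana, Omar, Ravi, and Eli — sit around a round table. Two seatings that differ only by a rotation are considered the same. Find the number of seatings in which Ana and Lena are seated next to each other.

10080

Glue Ana and Lena into a block (2 internal orders). Seating 8 units around a circle gives (7)! arrangements.
So 2 × (7)! = 2 × 5040 = 10080.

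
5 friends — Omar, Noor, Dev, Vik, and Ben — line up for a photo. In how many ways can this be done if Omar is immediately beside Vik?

48

Place the 3 others and the Omar-Vik pair as 4 objects in a line; the pair has 2 internal arrangements.
So the count is 2·(4)! = 48.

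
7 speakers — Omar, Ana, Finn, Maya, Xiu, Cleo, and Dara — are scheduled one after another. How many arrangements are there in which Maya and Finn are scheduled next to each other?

Treat {Maya, Finn} as a single unit. There are 6 units to order, and the pair itself can be ordered 2 ways.
That gives 2 × 6! = 2 × 720 = 1440.

1440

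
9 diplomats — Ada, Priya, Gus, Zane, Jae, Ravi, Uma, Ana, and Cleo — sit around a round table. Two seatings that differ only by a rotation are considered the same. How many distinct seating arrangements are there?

Around a circle, 9 distinct people have 9!/9 = (8)! = 40320 rotationally distinct seatings.

40320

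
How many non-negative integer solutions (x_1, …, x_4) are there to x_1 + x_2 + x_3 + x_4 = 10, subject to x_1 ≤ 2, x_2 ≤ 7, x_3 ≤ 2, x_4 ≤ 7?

61

Without the upper bounds there are C(13,3) = 286 ways to split 10 among 4 variables.
Subtract solutions that violate a single cap (substitute x_i' = x_i − (cap_i+1)): x_1 ≥ 3 gives C(10,3) = 120; x_2 ≥ 8 gives C(5,3) = 10; x_3 ≥ 3 gives C(10,3) = 120; x_4 ≥ 8 gives C(5,3) = 10. Together 260.
Add back pairs where two caps are both exceeded: 0 + 35 + 0 + 0 + 0 + 0 = 35.
By inclusion–exclusion the count is 286 − 260 + 35 = 61.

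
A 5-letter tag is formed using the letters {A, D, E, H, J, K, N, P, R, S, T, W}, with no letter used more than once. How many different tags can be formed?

95040

Choose and order 5 of the 12 symbols: the first letter has 12 options, the next 11, and so on down to 8.
12 × 11 × 10 × 9 × 8 = 95040.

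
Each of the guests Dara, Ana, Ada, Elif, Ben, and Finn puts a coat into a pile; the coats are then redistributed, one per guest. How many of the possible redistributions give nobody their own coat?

265

This is the derangement count D_6: permutations of 6 items with no fixed point.
By inclusion–exclusion this is Σ_{j=0}^{6} (−1)^j C(6,j)·(6−j)!.
Computing: 720 − 720 + 360 − 120 + 30 − 6 + 1 = 265.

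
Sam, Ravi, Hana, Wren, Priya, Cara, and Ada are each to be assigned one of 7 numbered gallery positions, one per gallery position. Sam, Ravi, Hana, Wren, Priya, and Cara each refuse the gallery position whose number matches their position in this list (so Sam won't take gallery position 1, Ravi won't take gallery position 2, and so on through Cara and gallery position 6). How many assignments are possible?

Let Aᵢ (for 1 ≤ i ≤ 6) be the placements that put person i in their forbidden gallery position. Any j of these fix j positions, leaving (7−j)! ways to fill the rest, and there are C(6,j) ways to pick which j.
By inclusion–exclusion, the number of valid placements is Σ_{j=0}^{6} (−1)^j C(6,j)·(7−j)!.
Computing: 5040 − 4320 + 1800 − 480 + 90 − 12 + 1 = 2119.

2119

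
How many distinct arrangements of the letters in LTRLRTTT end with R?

With the last slot taken by R, it remains to arrange the other 7 letters (LTLRTTT).
Those 7 letters have L appearing twice and T appearing 4 times, giving (7)!/(4!·2!) = 105.

105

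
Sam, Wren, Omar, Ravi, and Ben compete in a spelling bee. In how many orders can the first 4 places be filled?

120

This is an ordered selection of 4 from 5: P(5,4).
That gives 5 × 4 × 3 × 2 = 120.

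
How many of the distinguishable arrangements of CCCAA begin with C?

6

With the first slot taken by C, it remains to arrange the other 4 letters (CCAA).
Those 4 letters have A appearing twice and C appearing twice, giving (4)!/(2!·2!) = 6.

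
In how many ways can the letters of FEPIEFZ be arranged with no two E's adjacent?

Total arrangements of FEPIEFZ: 7!/(2!·2!) = 1260.
Arrangements with the E's together: treat EE as one letter, giving (6)!/(2!) = 360.
Hence 1260 − 360 = 900.

900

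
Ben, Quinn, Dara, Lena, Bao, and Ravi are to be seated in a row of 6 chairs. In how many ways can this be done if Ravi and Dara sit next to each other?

240

Treat {Ravi, Dara} as a single unit. There are 5 units to order, and the pair itself can be ordered 2 ways.
That gives 2 × 5! = 2 × 120 = 240.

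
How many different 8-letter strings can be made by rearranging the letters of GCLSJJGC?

GCLSJJGC has 8 letters with C appearing twice, G appearing twice, and J appearing twice.
The number of distinct arrangements is 8!/(2!·2!·2!) = 40320/8 = 5040.

5040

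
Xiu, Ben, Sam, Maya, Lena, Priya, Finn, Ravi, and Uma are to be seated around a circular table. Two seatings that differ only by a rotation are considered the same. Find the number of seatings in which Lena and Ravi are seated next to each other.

10080

Treat {Lena, Ravi} as one unit (2 internal orders) and seat the resulting 8 units around the table: (7)! circular arrangements.
So 2 × (7)! = 2 × 5040 = 10080.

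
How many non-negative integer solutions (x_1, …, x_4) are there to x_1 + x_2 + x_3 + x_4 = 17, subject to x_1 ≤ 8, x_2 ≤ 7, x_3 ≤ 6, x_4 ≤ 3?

99

By stars and bars, unrestricted non-negative solutions to x_1+…+x_4 = 17 number C(17+3,3) = 1140.
Subtract solutions that violate a single cap (substitute x_i' = x_i − (cap_i+1)): x_1 ≥ 9 gives C(11,3) = 165; x_2 ≥ 8 gives C(12,3) = 220; x_3 ≥ 7 gives C(13,3) = 286; x_4 ≥ 4 gives C(16,3) = 560. Together 1231.
Add back pairs where two caps are both exceeded: 1 + 4 + 35 + 10 + 56 + 84 = 190.
By inclusion–exclusion the count is 1140 − 1231 + 190 = 99.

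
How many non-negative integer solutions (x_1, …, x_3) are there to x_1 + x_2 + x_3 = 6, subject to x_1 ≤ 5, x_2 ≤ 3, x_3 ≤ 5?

By stars and bars, unrestricted non-negative solutions to x_1+…+x_3 = 6 number C(6+2,2) = 28.
Subtract solutions that violate a single cap (substitute x_i' = x_i − (cap_i+1)): x_1 ≥ 6 gives C(2,2) = 1; x_2 ≥ 4 gives C(4,2) = 6; x_3 ≥ 6 gives C(2,2) = 1. Together 8.
No two caps can be exceeded simultaneously, so the pair terms are all 0.
By inclusion–exclusion the count is 28 − 8 + 0 = 20.

20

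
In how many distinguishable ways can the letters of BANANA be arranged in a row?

60

The 6 letters of BANANA have repeats: A appearing 3 times and N appearing twice.
The number of distinct arrangements is 6!/(3!·2!) = 720/12 = 60.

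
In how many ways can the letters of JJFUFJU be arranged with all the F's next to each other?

60

Treat the 2 copies of F as a single block. The multiset to arrange is then {FF, J, J, J, U, U}, 6 items in all.
That gives (6)!/(3!·2!) = 60 arrangements.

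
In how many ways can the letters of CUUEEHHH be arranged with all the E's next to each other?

Treat the 2 copies of E as a single block. The multiset to arrange is then {EE, C, H, H, H, U, U}, 7 items in all.
That gives (7)!/(3!·2!) = 420 arrangements.

420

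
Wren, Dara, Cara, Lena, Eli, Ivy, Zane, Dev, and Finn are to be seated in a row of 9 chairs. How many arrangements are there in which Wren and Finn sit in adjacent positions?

80640

Treat {Wren, Finn} as a single unit. There are 8 units to order, and the pair itself can be ordered 2 ways.
That gives 2 × 8! = 2 × 40320 = 80640.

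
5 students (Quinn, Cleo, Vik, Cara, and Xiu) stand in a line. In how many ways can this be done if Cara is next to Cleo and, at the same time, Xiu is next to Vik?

Treat {Cara,Cleo} as one block (2 orders) and {Xiu,Vik} as another (2 orders).
That leaves 3 units to arrange: 2 × 2 × 3! = 4 × 6 = 24.

24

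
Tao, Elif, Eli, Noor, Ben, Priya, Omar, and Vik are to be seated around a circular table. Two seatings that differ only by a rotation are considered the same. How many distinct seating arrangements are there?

5040

Fix one person's seat to break rotational symmetry; the remaining 7 people can be arranged in (7)! = 5040 ways.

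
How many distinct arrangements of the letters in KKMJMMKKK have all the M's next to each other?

Treat the 3 copies of M as a single block. The multiset to arrange is then {MMM, J, K, K, K, K, K}, 7 items in all.
That gives (7)!/(5!) = 42 arrangements.

42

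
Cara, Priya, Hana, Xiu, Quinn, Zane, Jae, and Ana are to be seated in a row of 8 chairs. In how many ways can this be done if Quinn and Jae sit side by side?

10080

Glue Quinn and Jae into one block (2 internal orders), leaving 7 units to arrange in a row.
That gives 2 × 7! = 2 × 5040 = 10080.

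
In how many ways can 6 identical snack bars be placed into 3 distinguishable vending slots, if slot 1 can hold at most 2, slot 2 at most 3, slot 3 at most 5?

Without the upper bounds there are C(8,2) = 28 ways to split 6 among 3 vending slots.
Subtract solutions that violate a single cap (substitute x_i' = x_i − (cap_i+1)): x_1 ≥ 3 gives C(5,2) = 10; x_2 ≥ 4 gives C(4,2) = 6; x_3 ≥ 6 gives C(2,2) = 1. Together 17.
No two caps can be exceeded simultaneously, so the pair terms are all 0.
By inclusion–exclusion the count is 28 − 17 + 0 = 11.

11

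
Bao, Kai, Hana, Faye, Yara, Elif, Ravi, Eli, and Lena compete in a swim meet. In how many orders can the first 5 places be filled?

There are 9 choices for 1st place, 8 for 2nd, and so on down to 5 for position 5.
That gives 9 × 8 × 7 × 6 × 5 = 15120.

15120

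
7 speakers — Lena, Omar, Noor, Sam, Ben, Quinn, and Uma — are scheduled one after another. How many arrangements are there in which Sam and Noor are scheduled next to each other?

Treat {Sam, Noor} as a single unit. There are 6 units to order, and the pair itself can be ordered 2 ways.
That gives 2 × 6! = 2 × 720 = 1440.

1440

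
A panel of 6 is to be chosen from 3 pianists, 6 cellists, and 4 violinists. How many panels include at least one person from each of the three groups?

Total 6-person selections from all 13: C(13,6) = 1716.
Selections missing a whole group: no pianists → C(10,6) = 210; no cellists → C(7,6) = 7; no violinists → C(9,6) = 84.
Add back selections omitting two groups (i.e. drawn from a single group): C(3,6) + C(6,6) + C(4,6) = 1.
By inclusion–exclusion: 1716 − 301 + 1 = 1416.

1416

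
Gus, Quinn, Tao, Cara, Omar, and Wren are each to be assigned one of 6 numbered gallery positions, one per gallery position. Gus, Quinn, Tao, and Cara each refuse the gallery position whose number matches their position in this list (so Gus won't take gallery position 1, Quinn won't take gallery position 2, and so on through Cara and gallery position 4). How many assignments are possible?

Let Aᵢ (for 1 ≤ i ≤ 4) be the placements that put person i in their forbidden gallery position. Any j of these fix j positions, leaving (6−j)! ways to fill the rest, and there are C(4,j) ways to pick which j.
By inclusion–exclusion, the number of valid placements is Σ_{j=0}^{4} (−1)^j C(4,j)·(6−j)!.
Computing: 720 − 480 + 144 − 24 + 2 = 362.

362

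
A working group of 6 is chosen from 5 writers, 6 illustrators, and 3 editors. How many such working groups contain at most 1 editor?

1848

Split by how many editors are chosen (0 through 1).
Sum: C(3,0)·C(11,6) + C(3,1)·C(11,5) = 462 + 1386 = 1848.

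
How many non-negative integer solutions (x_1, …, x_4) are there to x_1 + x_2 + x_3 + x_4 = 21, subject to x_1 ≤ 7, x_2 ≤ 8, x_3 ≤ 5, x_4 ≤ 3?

10

Without the upper bounds there are C(24,3) = 2024 ways to split 21 among 4 variables.
Subtract solutions that violate a single cap (substitute x_i' = x_i − (cap_i+1)): x_1 ≥ 8 gives C(16,3) = 560; x_2 ≥ 9 gives C(15,3) = 455; x_3 ≥ 6 gives C(18,3) = 816; x_4 ≥ 4 gives C(20,3) = 1140. Together 2971.
Add back pairs where two caps are both exceeded: 35 + 120 + 220 + 84 + 165 + 364 = 988.
Subtract triples: 0 + 1 + 20 + 10 = 31.
By inclusion–exclusion the count is 2024 − 2971 + 988 − 31 = 10.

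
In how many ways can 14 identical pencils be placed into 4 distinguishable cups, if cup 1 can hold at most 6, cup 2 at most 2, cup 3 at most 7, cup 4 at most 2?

Ignoring the caps, the number of non-negative solutions to x_1+…+x_4 = 14 is C(17,3) = 680.
Subtract solutions that violate a single cap (substitute x_i' = x_i − (cap_i+1)): x_1 ≥ 7 gives C(10,3) = 120; x_2 ≥ 3 gives C(14,3) = 364; x_3 ≥ 8 gives C(9,3) = 84; x_4 ≥ 3 gives C(14,3) = 364. Together 932.
Add back pairs where two caps are both exceeded: 35 + 0 + 35 + 20 + 165 + 20 = 275.
Subtract triples: 0 + 4 + 0 + 1 = 5.
By inclusion–exclusion the count is 680 − 932 + 275 − 5 = 18.

18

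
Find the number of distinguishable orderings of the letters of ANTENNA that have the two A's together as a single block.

120

Treat the 2 copies of A as a single block. The multiset to arrange is then {AA, E, N, N, N, T}, 6 items in all.
That gives (6)!/(3!) = 120 arrangements.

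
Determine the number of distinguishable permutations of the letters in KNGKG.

The 5 letters of KNGKG have repeats: G appearing twice and K appearing twice.
Dividing 5! = 120 by 2!·2! = 4 for the repeated letters gives 30.

30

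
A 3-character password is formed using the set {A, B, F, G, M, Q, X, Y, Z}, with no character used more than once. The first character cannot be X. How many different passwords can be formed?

448

The first character has 9−1 = 8 choices (anything except X).
The remaining 2 characters are filled from the other 8 symbols without repetition: 8 × 7 = 56.
Total: 8 × 56 = 448.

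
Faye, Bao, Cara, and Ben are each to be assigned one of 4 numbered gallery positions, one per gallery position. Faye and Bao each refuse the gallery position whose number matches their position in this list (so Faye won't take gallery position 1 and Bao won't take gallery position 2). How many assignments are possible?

Let Aᵢ (for i ∈ {1, 2}) be the placements that put person i in their forbidden gallery position. Any j of these fix j positions, leaving (4−j)! ways to fill the rest, and there are C(2,j) ways to pick which j.
By inclusion–exclusion, the number of valid placements is Σ_{j=0}^{2} (−1)^j C(2,j)·(4−j)!.
Computing: 24 − 12 + 2 = 14.

14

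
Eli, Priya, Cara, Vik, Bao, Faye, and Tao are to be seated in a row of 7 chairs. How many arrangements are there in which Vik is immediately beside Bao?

1440

Treat {Vik, Bao} as a single unit. There are 6 units to order, and the pair itself can be ordered 2 ways.
That gives 2 × 6! = 2 × 720 = 1440.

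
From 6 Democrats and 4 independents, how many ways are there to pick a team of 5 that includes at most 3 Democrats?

186

Split by how many Democrats are chosen (0 through 3).
Sum: C(6,0)·C(4,5) + C(6,1)·C(4,4) + C(6,2)·C(4,3) + C(6,3)·C(4,2) = 0 + 6 + 60 + 120 = 186.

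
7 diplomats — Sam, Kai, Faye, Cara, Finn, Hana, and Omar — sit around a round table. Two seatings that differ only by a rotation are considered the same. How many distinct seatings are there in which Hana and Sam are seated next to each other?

240

Glue Hana and Sam into a block (2 internal orders). Seating 6 units around a circle gives (5)! arrangements.
So 2 × (5)! = 2 × 120 = 240.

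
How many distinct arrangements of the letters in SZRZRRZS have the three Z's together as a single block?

60

Treat the 3 copies of Z as a single block. The multiset to arrange is then {ZZZ, R, R, R, S, S}, 6 items in all.
That gives (6)!/(3!·2!) = 60 arrangements.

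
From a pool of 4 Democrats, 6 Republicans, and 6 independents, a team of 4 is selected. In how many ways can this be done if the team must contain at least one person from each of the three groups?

Unrestricted: C(16,4) = 1820 ways to pick any 4 of the 16.
Subtract selections that omit an entire group: no Democrats → C(12,4) = 495; no Republicans → C(10,4) = 210; no independents → C(10,4) = 210.
Add back selections omitting two groups (i.e. drawn from a single group): C(4,4) + C(6,4) + C(6,4) = 31.
By inclusion–exclusion: 1820 − 915 + 31 = 936.

936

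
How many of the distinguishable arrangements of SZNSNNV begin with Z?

With the first slot taken by Z, it remains to arrange the other 6 letters (SNSNNV).
Those 6 letters have N appearing 3 times and S appearing twice, giving (6)!/(3!·2!) = 60.

60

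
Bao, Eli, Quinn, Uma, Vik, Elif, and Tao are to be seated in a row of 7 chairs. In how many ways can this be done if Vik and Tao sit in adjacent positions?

1440

Glue Vik and Tao into one block (2 internal orders), leaving 6 units to arrange in a row.
That gives 2 × 6! = 2 × 720 = 1440.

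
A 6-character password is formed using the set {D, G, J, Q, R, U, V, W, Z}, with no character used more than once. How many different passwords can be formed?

This is a permutation of 6 out of 9: P(9,6) = 9!/3!.
That product is 9 × 8 × 7 × 6 × 5 × 4 = 60480.

60480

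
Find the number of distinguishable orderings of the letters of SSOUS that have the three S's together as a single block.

Treat the 3 copies of S as a single block. The multiset to arrange is then {SSS, O, U}, 3 items in all.
All 3 items are distinct, so there are (3)! = 6 arrangements.

6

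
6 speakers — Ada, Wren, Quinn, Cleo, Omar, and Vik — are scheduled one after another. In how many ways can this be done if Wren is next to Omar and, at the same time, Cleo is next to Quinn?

96

Treat {Wren,Omar} as one block (2 orders) and {Cleo,Quinn} as another (2 orders).
That leaves 4 units to arrange: 2 × 2 × 4! = 4 × 24 = 96.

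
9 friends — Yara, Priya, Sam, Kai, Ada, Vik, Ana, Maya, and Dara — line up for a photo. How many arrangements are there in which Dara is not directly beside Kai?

282240

There are 9! = 362880 arrangements in all. If Dara and Kai are adjacent, merging them into one block gives 2·(8)! = 80640 arrangements.
So 362880 − 80640 = 282240 arrangements keep them apart.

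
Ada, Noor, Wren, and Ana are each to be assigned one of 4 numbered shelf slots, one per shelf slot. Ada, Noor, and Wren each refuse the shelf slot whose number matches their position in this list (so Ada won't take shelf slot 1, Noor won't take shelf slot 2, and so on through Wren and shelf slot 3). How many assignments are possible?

Let Aᵢ (for i ∈ {1, 2, 3}) be the placements that put person i in their forbidden shelf slot. Any j of these fix j positions, leaving (4−j)! ways to fill the rest, and there are C(3,j) ways to pick which j.
By inclusion–exclusion, the number of valid placements is Σ_{j=0}^{3} (−1)^j C(3,j)·(4−j)!.
Computing: 24 − 18 + 6 − 1 = 11.

11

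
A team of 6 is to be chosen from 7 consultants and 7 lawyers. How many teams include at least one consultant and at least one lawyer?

With no constraint there are C(14,6) = 3003 possible selections.
Selections missing a whole group: no consultants → C(7,6) = 7; no lawyers → C(7,6) = 7.
Both groups omitted at once is impossible, so 3003 − 14 = 2989.

2989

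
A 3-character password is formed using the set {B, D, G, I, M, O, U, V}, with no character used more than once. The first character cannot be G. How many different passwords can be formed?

294

The first character has 8−1 = 7 choices (anything except G).
The remaining 2 characters are filled from the other 7 symbols without repetition: 7 × 6 = 42.
Total: 7 × 42 = 294.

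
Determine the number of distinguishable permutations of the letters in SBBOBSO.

SBBOBSO has 7 letters with B appearing 3 times, O appearing twice, and S appearing twice.
So there are 7! / (3!·2!·2!) = 210 distinguishable arrangements.

210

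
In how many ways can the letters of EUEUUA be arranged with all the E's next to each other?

20

Treat the 2 copies of E as a single block. The multiset to arrange is then {EE, A, U, U, U}, 5 items in all.
That gives (5)!/(3!) = 20 arrangements.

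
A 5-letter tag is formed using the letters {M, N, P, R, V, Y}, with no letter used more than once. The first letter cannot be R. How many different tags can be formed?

The first letter has 6−1 = 5 choices (anything except R).
The remaining 4 letters are filled from the other 5 symbols without repetition: 5 × 4 × 3 × 2 = 120.
Total: 5 × 120 = 600.

600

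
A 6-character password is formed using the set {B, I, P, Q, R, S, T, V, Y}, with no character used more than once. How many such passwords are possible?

Choose and order 6 of the 9 symbols: the first character has 9 options, the next 8, and so on down to 4.
That product is 9 × 8 × 7 × 6 × 5 × 4 = 60480.

60480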